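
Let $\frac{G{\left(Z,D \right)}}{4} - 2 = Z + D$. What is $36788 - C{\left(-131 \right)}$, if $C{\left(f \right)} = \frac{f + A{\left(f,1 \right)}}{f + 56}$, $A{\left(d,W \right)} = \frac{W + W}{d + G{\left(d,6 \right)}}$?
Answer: $\frac{114589179}{3115} \approx 36786.0$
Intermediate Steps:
$G{\left(Z,D \right)} = 8 + 4 D + 4 Z$ ($G{\left(Z,D \right)} = 8 + 4 \left(Z + D\right) = 8 + 4 \left(D + Z\right) = 8 + \left(4 D + 4 Z\right) = 8 + 4 D + 4 Z$)
$A{\left(d,W \right)} = \frac{2 W}{32 + 5 d}$ ($A{\left(d,W \right)} = \frac{W + W}{d + \left(8 + 4 \cdot 6 + 4 d\right)} = \frac{2 W}{d + \left(8 + 24 + 4 d\right)} = \frac{2 W}{d + \left(32 + 4 d\right)} = \frac{2 W}{32 + 5 d}$)
$C{\left(f \right)} = \frac{f + \frac{2}{32 + 5 f}}{56 + f}$ ($C{\left(f \right)} = \frac{f + 2 \cdot 1 \frac{1}{32 + 5 f}}{f + 56} = \frac{f + \frac{2}{32 + 5 f}}{56 + f}$)
$36788 - C{\left(-131 \right)} = 36788 - \frac{2 - 131 \left(32 + 5 \left(-131\right)\right)}{\left(32 + 5 \left(-131\right)\right) \left(56 - 131\right)} = 36788 - \frac{2 - 131 \left(32 - 655\right)}{\left(32 - 655\right) \left(-75\right)} = 36788 - \frac{1}{-623} \left(- \frac{1}{75}\right) \left(2 - -81613\right) = 36788 - \left(- \frac{1}{623}\right) \left(- \frac{1}{75}\right) \left(2 + 81613\right) = 36788 - \left(- \frac{1}{623}\right) \left(- \frac{1}{75}\right) 81615 = 36788 - \frac{5441}{3115} = \frac{114589179}{3115}$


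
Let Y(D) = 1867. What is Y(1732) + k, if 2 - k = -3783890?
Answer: 3785759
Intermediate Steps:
k = 3783892 (k = 2 - 1*(-3783890) = 2 + 3783890 = 3783892)
Y(1732) + k = 1867 + 3783892 = 3785759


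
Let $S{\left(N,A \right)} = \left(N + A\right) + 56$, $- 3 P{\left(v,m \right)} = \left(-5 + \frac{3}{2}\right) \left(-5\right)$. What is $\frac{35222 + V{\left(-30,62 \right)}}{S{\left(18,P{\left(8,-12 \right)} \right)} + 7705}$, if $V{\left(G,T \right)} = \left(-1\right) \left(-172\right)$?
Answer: $\frac{212364}{46639} \approx 4.5534$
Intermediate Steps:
$V{\left(G,T \right)} = 172$
$P{\left(v,m \right)} = - \frac{35}{6}$ ($P{\left(v,m \right)} = - \frac{\left(-5 + \frac{3}{2}\right) \left(-5\right)}{3} = - \frac{\left(- \frac{7}{2}\right) \left(-5\right)}{3} = \left(- \frac{1}{3}\right) \frac{35}{2} = - \frac{35}{6}$)
$S{\left(N,A \right)} = 56 + A + N$ ($S{\left(N,A \right)} = \left(A + N\right) + 56 = 56 + A + N$)
$\frac{35222 + V{\left(-30,62 \right)}}{S{\left(18,P{\left(8,-12 \right)} \right)} + 7705} = \frac{35222 + 172}{\left(56 - \frac{35}{6} + 18\right) + 7705} = \frac{35394}{\frac{409}{6} + 7705} = \frac{35394}{\frac{46639}{6}} = 35394 \cdot \frac{6}{46639} = \frac{212364}{46639}$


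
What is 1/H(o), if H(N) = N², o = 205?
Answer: 1/42025 ≈ 2.3795e-5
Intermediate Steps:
1/H(o) = 1/(205²) = 1/42025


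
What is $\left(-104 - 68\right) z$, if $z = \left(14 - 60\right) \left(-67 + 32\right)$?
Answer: $-276920$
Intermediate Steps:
$z = 1610$ ($z = \left(-46\right) \left(-35\right) = 1610$)
$\left(-104 - 68\right) z = \left(-104 - 68\right) 1610 = \left(-172\right) 1610 = -276920$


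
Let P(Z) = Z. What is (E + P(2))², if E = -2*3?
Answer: 16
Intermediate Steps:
E = -6
(E + P(2))² = (-6 + 2)² = (-4)² = 16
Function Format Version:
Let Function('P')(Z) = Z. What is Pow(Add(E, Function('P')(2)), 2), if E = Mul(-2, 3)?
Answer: 16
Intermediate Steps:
E = -6
Pow(Add(E, Function('P')(2)), 2) = Pow(Add(-6, 2), 2) = Pow(-4, 2) = 16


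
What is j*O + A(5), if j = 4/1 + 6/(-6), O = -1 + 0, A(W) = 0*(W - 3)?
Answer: -3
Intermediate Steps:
A(W) = 0 (A(W) = 0*(-3 + W) = 0)
O = -1
j = 3 (j = 4*1 + 6*(-⅙) = 4 - 1 = 3)
j*O + A(5) = 3*(-1) + 0 = -3 + 0 = -3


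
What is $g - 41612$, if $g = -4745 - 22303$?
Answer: $-68660$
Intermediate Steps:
$g = -27048$ ($g = -4745 - 22303 = -27048$)
$g - 41612 = -27048 - 41612 = -68660$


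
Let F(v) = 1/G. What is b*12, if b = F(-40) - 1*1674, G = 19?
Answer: -381660/19 ≈ -20087.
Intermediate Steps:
F(v) = 1/19
b = -31805/19 (b = 1/19 - 1*1674 = 1/19 - 1674 = -31805/19 ≈ -1673.9)
b*12 = -31805/19*12 = -381660/19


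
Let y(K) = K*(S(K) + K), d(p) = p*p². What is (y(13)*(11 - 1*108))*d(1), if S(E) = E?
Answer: -32786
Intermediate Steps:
d(p) = p³
y(K) = 2*K² (y(K) = K*(K + K) = K*(2*K) = 2*K²)
(y(13)*(11 - 1*108))*d(1) = ((2*13²)*(11 - 1*108))*1³ = ((2*169)*(11 - 108))*1 = (338*(-97))*1 = -32786*1 = -32786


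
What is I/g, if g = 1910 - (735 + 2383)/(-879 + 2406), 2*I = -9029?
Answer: -13787283/5826904 ≈ -2.3661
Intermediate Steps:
I = -9029/2 (I = (1/2)*(-9029) = -9029/2 ≈ -4514.5)
g = 2913452/1527 (g = 1910 - 3118/1527 = 2913452/1527 ≈ 1908.0)
I/g = -9029/(2*2913452/1527) = -9029/2*1527/2913452 = -13787283/5826904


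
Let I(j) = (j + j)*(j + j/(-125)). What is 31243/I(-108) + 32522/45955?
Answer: 386912287/188023680 ≈ 2.0578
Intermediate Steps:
I(j) = 248*j**2/125 (I(j) = (2*j)*(j + j*(-1/125)) = (2*j)*(j - j/125) = (2*j)*(124*j/125) = 248*j**2/125)
31243/I(-108) + 32522/45955 = 31243/(((248/125)*(-108)**2)) + 32522/45955 = 31243/(((248/125)*11664)) + 32522*(1/45955) = 31243/(2892672/125) + 46/65 = 31243*(125/2892672) + 46/65 = 3905375/2892672 + 46/65 = 386912287/188023680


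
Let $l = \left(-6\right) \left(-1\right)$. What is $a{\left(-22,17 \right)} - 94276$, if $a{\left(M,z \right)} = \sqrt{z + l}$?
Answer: $-94276 + \sqrt{23} \approx -94271.0$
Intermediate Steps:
$l = 6$
$a{\left(M,z \right)} = \sqrt{6 + z}$ ($a{\left(M,z \right)} = \sqrt{z + 6} = \sqrt{6 + z}$)
$a{\left(-22,17 \right)} - 94276 = \sqrt{6 + 17} - 94276 = \sqrt{23} - 94276 = -94276 + \sqrt{23}$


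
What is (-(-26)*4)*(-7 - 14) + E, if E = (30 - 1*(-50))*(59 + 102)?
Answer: 10696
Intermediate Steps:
E = 12880 (E = (30 + 50)*161 = 80*161 = 12880)
(-(-26)*4)*(-7 - 14) + E = (-(-26)*4)*(-7 - 14) + 12880 = -26*(-4)*(-21) + 12880 = 104*(-21) + 12880 = -2184 + 12880 = 10696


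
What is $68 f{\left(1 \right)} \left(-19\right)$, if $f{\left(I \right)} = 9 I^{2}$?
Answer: $-11628$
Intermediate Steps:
$68 f{\left(1 \right)} \left(-19\right) = 68 \cdot 9 \cdot 1^{2} \left(-19\right) = 68 \cdot 9 \cdot 1 \left(-19\right) = 68 \cdot 9 \left(-19\right) = 612 \left(-19\right) = -11628$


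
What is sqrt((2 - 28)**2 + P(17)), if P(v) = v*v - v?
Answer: 2*sqrt(237) ≈ 30.790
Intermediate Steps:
P(v) = v**2 - v
sqrt((2 - 28)**2 + P(17)) = sqrt((2 - 28)**2 + 17*(-1 + 17)) = sqrt((-26)**2 + 17*16) = sqrt(676 + 272) = sqrt(948) = 2*sqrt(237)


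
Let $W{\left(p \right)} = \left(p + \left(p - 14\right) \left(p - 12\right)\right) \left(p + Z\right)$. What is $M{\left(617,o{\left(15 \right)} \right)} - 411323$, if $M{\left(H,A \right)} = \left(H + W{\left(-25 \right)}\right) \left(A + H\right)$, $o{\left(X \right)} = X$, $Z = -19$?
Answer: $-39453123$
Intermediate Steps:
$W{\left(p \right)} = \left(-19 + p\right) \left(p + \left(-14 + p\right) \left(-12 + p\right)\right)$ ($W{\left(p \right)} = \left(p + \left(p - 14\right) \left(p - 12\right)\right) \left(p - 19\right) = \left(p + \left(-14 + p\right) \left(-12 + p\right)\right) \left(-19 + p\right) = \left(-19 + p\right) \left(p + \left(-14 + p\right) \left(-12 + p\right)\right)$)
$M{\left(H,A \right)} = \left(-62392 + H\right) \left(A + H\right)$ ($M{\left(H,A \right)} = \left(H + \left(-3192 + \left(-25\right)^{3} - 44 \left(-25\right)^{2} + 643 \left(-25\right)\right)\right) \left(A + H\right) = \left(H - 62392\right) \left(A + H\right) = \left(-62392 + H\right) \left(A + H\right)$)
$M{\left(617,o{\left(15 \right)} \right)} - 411323 = \left(617^{2} - 935880 - 38495864 + 15 \cdot 617\right) - 411323 = \left(380689 - 935880 - 38495864 + 9255\right) - 411323 = -39041800 - 411323 = -39453123$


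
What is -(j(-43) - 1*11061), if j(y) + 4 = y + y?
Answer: 11151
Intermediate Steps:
j(y) = -4 + 2*y (j(y) = -4 + (y + y) = -4 + 2*y)
-(j(-43) - 1*11061) = -((-4 + 2*(-43)) - 1*11061) = -((-4 - 86) - 11061) = -(-90 - 11061) = -1*(-11151) = 11151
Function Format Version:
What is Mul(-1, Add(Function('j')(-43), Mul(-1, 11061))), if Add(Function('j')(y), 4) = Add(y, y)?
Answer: 11151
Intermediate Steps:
Function('j')(y) = Add(-4, Mul(2, y)) (Function('j')(y) = Add(-4, Add(y, y)) = Add(-4, Mul(2, y)))
Mul(-1, Add(Function('j')(-43), Mul(-1, 11061))) = Mul(-1, Add(Add(-4, Mul(2, -43)), Mul(-1, 11061))) = Mul(-1, Add(Add(-4, -86), -11061)) = Mul(-1, Add(-90, -11061)) = Mul(-1, -11151) = 11151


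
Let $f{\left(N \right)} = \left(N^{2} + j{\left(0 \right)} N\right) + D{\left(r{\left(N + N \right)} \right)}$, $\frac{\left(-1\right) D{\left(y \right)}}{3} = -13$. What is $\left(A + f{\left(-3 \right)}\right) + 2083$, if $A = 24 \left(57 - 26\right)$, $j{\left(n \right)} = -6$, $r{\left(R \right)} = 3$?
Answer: $2893$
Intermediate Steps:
$D{\left(y \right)} = 39$ ($D{\left(y \right)} = \left(-3\right) \left(-13\right) = 39$)
$f{\left(N \right)} = 39 + N^{2} - 6 N$ ($f{\left(N \right)} = \left(N^{2} - 6 N\right) + 39 = 39 + N^{2} - 6 N$)
$A = 744$ ($A = 24 \cdot 31 = 744$)
$\left(A + f{\left(-3 \right)}\right) + 2083 = \left(744 + \left(39 + \left(-3\right)^{2} - -18\right)\right) + 2083 = \left(744 + \left(39 + 9 + 18\right)\right) + 2083 = \left(744 + 66\right) + 2083 = 810 + 2083 = 2893$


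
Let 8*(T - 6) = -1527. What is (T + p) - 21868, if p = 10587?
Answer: -91727/8 ≈ -11466.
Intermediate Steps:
T = -1479/8 (T = 6 + (⅛)*(-1527) = 6 - 1527/8 = -1479/8 ≈ -184.88)
(T + p) - 21868 = (-1479/8 + 10587) - 21868 = 83217/8 - 21868 = -91727/8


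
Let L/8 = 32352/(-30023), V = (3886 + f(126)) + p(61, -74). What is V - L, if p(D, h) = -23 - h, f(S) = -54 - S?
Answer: 113055227/30023 ≈ 3765.6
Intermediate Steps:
V = 3757 (V = (3886 + (-54 - 1*126)) + (-23 - 1*(-74)) = (3886 + (-54 - 126)) + (-23 + 74) = (3886 - 180) + 51 = 3706 + 51 = 3757)
L = -258816/30023 (L = 8*(32352/(-30023)) = 8*(32352*(-1/30023)) = 8*(-32352/30023) = -258816/30023 ≈ -8.6206)
V - L = 3757 - 1*(-258816/30023) = 3757 + 258816/30023 = 113055227/30023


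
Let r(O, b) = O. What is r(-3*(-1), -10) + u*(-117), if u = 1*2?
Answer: -231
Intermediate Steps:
u = 2
r(-3*(-1), -10) + u*(-117) = -3*(-1) + 2*(-117) = 3 - 234 = -231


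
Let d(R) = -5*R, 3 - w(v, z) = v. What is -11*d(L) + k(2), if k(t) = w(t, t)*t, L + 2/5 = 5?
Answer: 255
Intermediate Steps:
L = 23/5 (L = -⅖ + 5 = 23/5 ≈ 4.6000)
w(v, z) = 3 - v
k(t) = t*(3 - t) (k(t) = (3 - t)*t = t*(3 - t))
-11*d(L) + k(2) = -(-55)*23/5 + 2*(3 - 1*2) = -11*(-23) + 2*(3 - 2) = 253 + 2*1 = 253 + 2 = 255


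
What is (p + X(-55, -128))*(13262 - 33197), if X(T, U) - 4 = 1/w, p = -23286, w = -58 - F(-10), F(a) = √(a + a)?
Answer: 87255878195/188 - 2215*I*√5/188 ≈ 4.6413e+8 - 26.345*I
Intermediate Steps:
F(a) = √2*√a (F(a) = √(2*a) = √2*√a)
w = -58 - 2*I*√5 (w = -58 - √2*√(-10) = -58 - √2*I*√10 = -58 - 2*I*√5 ≈ -58.0 - 4.4721*I)
X(T, U) = 4 + 1/(-58 - 2*I*√5)
(p + X(-55, -128))*(13262 - 33197) = (-23286 + (6739/1692 + I*√5/1692))*(13262 - 33197) = (-39393173/1692 + I*√5/1692)*(-19935) = 87255878195/188 - 2215*I*√5/188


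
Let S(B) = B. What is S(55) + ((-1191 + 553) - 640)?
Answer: -1223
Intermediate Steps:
S(55) + ((-1191 + 553) - 640) = 55 + ((-1191 + 553) - 640) = 55 + (-638 - 640) = 55 - 1278 = -1223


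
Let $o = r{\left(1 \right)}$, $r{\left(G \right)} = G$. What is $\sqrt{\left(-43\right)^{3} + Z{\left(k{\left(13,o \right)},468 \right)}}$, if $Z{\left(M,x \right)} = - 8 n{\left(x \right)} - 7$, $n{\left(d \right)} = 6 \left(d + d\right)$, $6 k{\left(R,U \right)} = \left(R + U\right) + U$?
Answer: $i \sqrt{124442} \approx 352.76 i$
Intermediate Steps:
$o = 1$
$k{\left(R,U \right)} = \frac{U}{3} + \frac{R}{6}$ ($k{\left(R,U \right)} = \frac{\left(R + U\right) + U}{6} = \frac{R + 2 U}{6} = \frac{U}{3} + \frac{R}{6}$)
$n{\left(d \right)} = 12 d$ ($n{\left(d \right)} = 6 \cdot 2 d = 12 d$)
$Z{\left(M,x \right)} = -7 - 96 x$ ($Z{\left(M,x \right)} = - 8 \cdot 12 x - 7 = - 96 x - 7 = -7 - 96 x$)
$\sqrt{\left(-43\right)^{3} + Z{\left(k{\left(13,o \right)},468 \right)}} = \sqrt{\left(-43\right)^{3} - 44935} = \sqrt{-79507 - 44935} = \sqrt{-124442} = i \sqrt{124442}$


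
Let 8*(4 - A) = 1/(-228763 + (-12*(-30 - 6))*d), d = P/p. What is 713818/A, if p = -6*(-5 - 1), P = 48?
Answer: 1303071903728/7301985 ≈ 1.7845e+5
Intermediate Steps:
p = 36 (p = -6*(-6) = 36)
d = 4/3 (d = 48/36 = 48*(1/36) = 4/3 ≈ 1.3333)
A = 7301985/1825496 (A = 4 - 1/(8*(-228763 - 12*(-30 - 6)*(4/3))) = 4 - 1/(8*(-228763 - 12*(-36)*(4/3))) = 4 - 1/(8*(-228763 + 432*(4/3))) = 4 - 1/(8*(-228763 + 576)) = 4 - ⅛/(-228187) = 4 - ⅛*(-1/228187) = 4 + 1/1825496 = 7301985/1825496 ≈ 4.0000)
713818/A = 713818/(7301985/1825496) = 713818*(1825496/7301985) = 1303071903728/7301985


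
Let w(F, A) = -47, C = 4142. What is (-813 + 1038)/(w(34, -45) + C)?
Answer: 5/91 ≈ 0.054945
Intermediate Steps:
(-813 + 1038)/(w(34, -45) + C) = (-813 + 1038)/(-47 + 4142) = 225/4095 = 225*(1/4095) = 5/91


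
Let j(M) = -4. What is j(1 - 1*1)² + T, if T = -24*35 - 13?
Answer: -837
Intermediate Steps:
T = -853 (T = -840 - 13 = -853)
j(1 - 1*1)² + T = (-4)² - 853 = 16 - 853 = -837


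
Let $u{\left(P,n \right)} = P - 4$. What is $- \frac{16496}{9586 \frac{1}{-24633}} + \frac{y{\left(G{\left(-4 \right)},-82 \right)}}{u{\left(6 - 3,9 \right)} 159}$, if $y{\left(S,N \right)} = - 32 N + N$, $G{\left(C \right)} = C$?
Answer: $\frac{32292320650}{762087} \approx 42374.0$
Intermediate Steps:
$u{\left(P,n \right)} = -4 + P$
$y{\left(S,N \right)} = - 31 N$
$- \frac{16496}{9586 \frac{1}{-24633}} + \frac{y{\left(G{\left(-4 \right)},-82 \right)}}{u{\left(6 - 3,9 \right)} 159} = - \frac{16496}{9586 \frac{1}{-24633}} + \frac{\left(-31\right) \left(-82\right)}{\left(-4 + \left(6 - 3\right)\right) 159} = - \frac{16496}{9586 \left(- \frac{1}{24633}\right)} + \frac{2542}{\left(-4 + \left(6 - 3\right)\right) 159} = - \frac{16496}{- \frac{9586}{24633}} + \frac{2542}{\left(-4 + 3\right) 159} = \left(-16496\right) \left(- \frac{24633}{9586}\right) + \frac{2542}{\left(-1\right) 159} = \frac{203172984}{4793} + \frac{2542}{-159} = \frac{203172984}{4793} + 2542 \left(- \frac{1}{159}\right) = \frac{203172984}{4793} - \frac{2542}{159} = \frac{32292320650}{762087}$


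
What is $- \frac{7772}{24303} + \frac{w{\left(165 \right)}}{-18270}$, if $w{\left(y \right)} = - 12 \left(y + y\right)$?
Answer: $- \frac{508384}{4933509} \approx -0.10305$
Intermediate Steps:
$w{\left(y \right)} = - 24 y$ ($w{\left(y \right)} = - 12 \cdot 2 y = - 24 y$)
$- \frac{7772}{24303} + \frac{w{\left(165 \right)}}{-18270} = - \frac{7772}{24303} + \frac{\left(-24\right) 165}{-18270} = \left(-7772\right) \frac{1}{24303} - - \frac{44}{203} = - \frac{7772}{24303} + \frac{44}{203} = - \frac{508384}{4933509}$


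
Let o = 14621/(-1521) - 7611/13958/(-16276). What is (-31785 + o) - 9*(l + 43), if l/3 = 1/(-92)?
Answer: -19673807449009925/611342477928 ≈ -32181.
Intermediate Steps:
l = -3/92 (l = 3/(-92) = 3*(-1/92) = -3/92 ≈ -0.032609)
o = -255507166849/26580107736 (o = 14621*(-1/1521) - 7611*1/13958*(-1/16276) = -14621/1521 - 7611/13958*(-1/16276) = -14621/1521 + 7611/227180408 = -255507166849/26580107736 ≈ -9.6127)
(-31785 + o) - 9*(l + 43) = (-31785 - 255507166849/26580107736) - 9*(-3/92 + 43) = -845104231555609/26580107736 - 9*3953/92 = -845104231555609/26580107736 - 35577/92 = -19673807449009925/611342477928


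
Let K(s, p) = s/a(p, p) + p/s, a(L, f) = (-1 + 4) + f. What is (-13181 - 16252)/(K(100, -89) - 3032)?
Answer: 42187300/4348809 ≈ 9.7009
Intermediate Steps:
a(L, f) = 3 + f
K(s, p) = p/s + s/(3 + p) (K(s, p) = s/(3 + p) + p/s = p/s + s/(3 + p))
(-13181 - 16252)/(K(100, -89) - 3032) = (-13181 - 16252)/((-89/100 + 100/(3 - 89)) - 3032) = -29433/((-89*1/100 + 100/(-86)) - 3032) = -29433/((-89/100 + 100*(-1/86)) - 3032) = -29433/((-89/100 - 50/43) - 3032) = -29433/(-8827/4300 - 3032) = -29433/(-13046427/4300) = -29433*(-4300/13046427) = 42187300/4348809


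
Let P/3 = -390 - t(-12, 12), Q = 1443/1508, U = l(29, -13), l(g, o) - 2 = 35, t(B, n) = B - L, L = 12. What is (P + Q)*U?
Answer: -4708509/116 ≈ -40591.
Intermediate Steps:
t(B, n) = -12 + B (t(B, n) = B - 1*12 = B - 12 = -12 + B)
l(g, o) = 37 (l(g, o) = 2 + 35 = 37)
U = 37
Q = 111/116 (Q = 1443*(1/1508) = 111/116 ≈ 0.95690)
P = -1098 (P = 3*(-390 - (-12 - 12)) = 3*(-390 - 1*(-24)) = 3*(-390 + 24) = 3*(-366) = -1098)
(P + Q)*U = (-1098 + 111/116)*37 = -127257/116*37 = -4708509/116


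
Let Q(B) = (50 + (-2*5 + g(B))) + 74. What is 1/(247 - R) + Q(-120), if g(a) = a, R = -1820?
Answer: -12401/2067 ≈ -5.9995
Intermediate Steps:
Q(B) = 114 + B (Q(B) = (50 + (-2*5 + B)) + 74 = (50 + (-10 + B)) + 74 = (40 + B) + 74 = 114 + B)
1/(247 - R) + Q(-120) = 1/(247 - 1*(-1820)) + (114 - 120) = 1/(247 + 1820) - 6 = 1/2067 - 6 = -12401/2067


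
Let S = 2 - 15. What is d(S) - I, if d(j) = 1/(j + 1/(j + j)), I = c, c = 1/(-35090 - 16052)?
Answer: -1329353/17337138 ≈ -0.076677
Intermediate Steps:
S = -13
c = -1/51142 (c = 1/(-51142) = -1/51142 ≈ -1.9553e-5)
I = -1/51142 ≈ -1.9553e-5
d(j) = 1/(j + 1/(2*j))
d(S) - I = 2*(-13)/(1 + 2*(-13)²) - 1*(-1/51142) = 2*(-13)/(1 + 2*169) + 1/51142 = 2*(-13)/(1 + 338) + 1/51142 = 2*(-13)/339 + 1/51142 = 2*(-13)*(1/339) + 1/51142 = -26/339 + 1/51142 = -1329353/17337138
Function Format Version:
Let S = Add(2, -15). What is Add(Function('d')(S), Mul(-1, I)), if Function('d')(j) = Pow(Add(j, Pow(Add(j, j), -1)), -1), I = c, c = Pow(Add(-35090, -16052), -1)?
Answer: Rational(-1329353, 17337138) ≈ -0.076677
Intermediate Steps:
S = -13
c = Rational(-1, 51142) (c = Pow(-51142, -1) = Rational(-1, 51142) ≈ -1.9553e-5)
I = Rational(-1, 51142) ≈ -1.9553e-5
Function('d')(j) = Pow(Add(j, Mul(Rational(1, 2), Pow(j, -1))), -1) (Function('d')(j) = Pow(Add(j, Pow(Mul(2, j), -1)), -1) = Pow(Add(j, Mul(Rational(1, 2), Pow(j, -1))), -1))
Add(Function('d')(S), Mul(-1, I)) = Add(Mul(2, -13, Pow(Add(1, Mul(2, Pow(-13, 2))), -1)), Mul(-1, Rational(-1, 51142))) = Add(Mul(2, -13, Pow(Add(1, Mul(2, 169)), -1)), Rational(1, 51142)) = Add(Mul(2, -13, Pow(Add(1, 338), -1)), Rational(1, 51142)) = Add(Mul(2, -13, Pow(339, -1)), Rational(1, 51142)) = Add(Mul(2, -13, Rational(1, 339)), Rational(1, 51142)) = Add(Rational(-26, 339), Rational(1, 51142)) = Rational(-1329353, 17337138)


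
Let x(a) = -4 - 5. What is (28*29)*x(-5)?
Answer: -7308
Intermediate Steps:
x(a) = -9
(28*29)*x(-5) = (28*29)*(-9) = 812*(-9) = -7308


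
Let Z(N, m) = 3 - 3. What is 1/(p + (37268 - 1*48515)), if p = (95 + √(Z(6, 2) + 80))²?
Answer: -1071/850082 - 190*√5/425041 ≈ -0.0022594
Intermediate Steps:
Z(N, m) = 0
p = (95 + 4*√5)² (p = (95 + √(0 + 80))² = (95 + √80)² = (95 + 4*√5)² ≈ 10804.)
1/(p + (37268 - 1*48515)) = 1/((9105 + 760*√5) + (37268 - 1*48515)) = 1/((9105 + 760*√5) + (37268 - 48515)) = 1/((9105 + 760*√5) - 11247) = 1/(-2142 + 760*√5)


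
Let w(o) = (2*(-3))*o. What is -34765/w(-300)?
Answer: -6953/360 ≈ -19.314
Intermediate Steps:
w(o) = -6*o
-34765/w(-300) = -34765/((-6*(-300))) = -34765/1800 = -34765*1/1800 = -6953/360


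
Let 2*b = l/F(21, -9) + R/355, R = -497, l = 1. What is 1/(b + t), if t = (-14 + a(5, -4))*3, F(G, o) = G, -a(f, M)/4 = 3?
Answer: -105/8261 ≈ -0.012710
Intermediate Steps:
a(f, M) = -12 (a(f, M) = -4*3 = -12)
t = -78 (t = (-14 - 12)*3 = -26*3 = -78)
b = -71/105 (b = (1/21 - 497/355)/2 = (1*(1/21) - 497*1/355)/2 = (1/21 - 7/5)/2 = (½)*(-142/105) = -71/105 ≈ -0.67619)
1/(b + t) = 1/(-71/105 - 78) = 1/(-8261/105) = -105/8261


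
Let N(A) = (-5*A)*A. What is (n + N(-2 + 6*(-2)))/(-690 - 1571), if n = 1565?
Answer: -585/2261 ≈ -0.25874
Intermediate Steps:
N(A) = -5*A²
(n + N(-2 + 6*(-2)))/(-690 - 1571) = (1565 - 5*(-2 + 6*(-2))²)/(-690 - 1571) = (1565 - 5*(-2 - 12)²)/(-2261) = (1565 - 5*(-14)²)*(-1/2261) = (1565 - 5*196)*(-1/2261) = (1565 - 980)*(-1/2261) = 585*(-1/2261) = -585/2261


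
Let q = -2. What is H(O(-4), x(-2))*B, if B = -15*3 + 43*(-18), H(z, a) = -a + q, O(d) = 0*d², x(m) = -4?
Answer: -1638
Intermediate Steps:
O(d) = 0
H(z, a) = -2 - a (H(z, a) = -a - 2 = -2 - a)
B = -819 (B = -45 - 774 = -819)
H(O(-4), x(-2))*B = (-2 - 1*(-4))*(-819) = (-2 + 4)*(-819) = 2*(-819) = -1638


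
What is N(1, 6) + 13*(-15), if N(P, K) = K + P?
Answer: -188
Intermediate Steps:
N(1, 6) + 13*(-15) = (6 + 1) + 13*(-15) = 7 - 195 = -188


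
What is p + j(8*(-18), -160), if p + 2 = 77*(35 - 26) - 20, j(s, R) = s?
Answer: 527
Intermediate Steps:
p = 671 (p = -2 + (77*(35 - 26) - 20) = -2 + (77*9 - 20) = -2 + (693 - 20) = -2 + 673 = 671)
p + j(8*(-18), -160) = 671 + 8*(-18) = 671 - 144 = 527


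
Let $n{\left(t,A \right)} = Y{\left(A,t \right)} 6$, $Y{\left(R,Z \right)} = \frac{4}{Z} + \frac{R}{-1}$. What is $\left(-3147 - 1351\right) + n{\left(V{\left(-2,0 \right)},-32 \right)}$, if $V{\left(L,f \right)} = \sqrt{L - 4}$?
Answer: $-4306 - 4 i \sqrt{6} \approx -4306.0 - 9.798 i$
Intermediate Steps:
$Y{\left(R,Z \right)} = - R + \frac{4}{Z}$ ($Y{\left(R,Z \right)} = \frac{4}{Z} + R \left(-1\right) = \frac{4}{Z} - R = - R + \frac{4}{Z}$)
$V{\left(L,f \right)} = \sqrt{-4 + L}$
$n{\left(t,A \right)} = - 6 A + \frac{24}{t}$ ($n{\left(t,A \right)} = \left(- A + \frac{4}{t}\right) 6 = - 6 A + \frac{24}{t}$)
$\left(-3147 - 1351\right) + n{\left(V{\left(-2,0 \right)},-32 \right)} = \left(-3147 - 1351\right) + \left(\left(-6\right) \left(-32\right) + \frac{24}{\sqrt{-4 - 2}}\right) = -4498 + \left(192 + \frac{24}{\sqrt{-6}}\right) = -4498 + \left(192 + \frac{24}{i \sqrt{6}}\right) = -4498 + \left(192 + 24 \left(- \frac{i \sqrt{6}}{6}\right)\right) = -4498 + \left(192 - 4 i \sqrt{6}\right) = -4306 - 4 i \sqrt{6}$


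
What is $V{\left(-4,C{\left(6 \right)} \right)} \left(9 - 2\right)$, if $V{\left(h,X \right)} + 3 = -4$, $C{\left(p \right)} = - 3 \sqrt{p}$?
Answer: $-49$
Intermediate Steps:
$V{\left(h,X \right)} = -7$ ($V{\left(h,X \right)} = -3 - 4 = -7$)
$V{\left(-4,C{\left(6 \right)} \right)} \left(9 - 2\right) = - 7 \left(9 - 2\right) = \left(-7\right) 7 = -49$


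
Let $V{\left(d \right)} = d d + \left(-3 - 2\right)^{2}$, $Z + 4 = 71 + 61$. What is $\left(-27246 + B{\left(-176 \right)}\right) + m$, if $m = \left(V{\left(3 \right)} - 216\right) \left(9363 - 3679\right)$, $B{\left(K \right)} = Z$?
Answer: $-1061606$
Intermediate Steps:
$Z = 128$ ($Z = -4 + \left(71 + 61\right) = -4 + 132 = 128$)
$B{\left(K \right)} = 128$
$V{\left(d \right)} = 25 + d^{2}$ ($V{\left(d \right)} = d^{2} + \left(-5\right)^{2} = d^{2} + 25 = 25 + d^{2}$)
$m = -1034488$ ($m = \left(\left(25 + 3^{2}\right) - 216\right) \left(9363 - 3679\right) = \left(\left(25 + 9\right) - 216\right) 5684 = \left(34 - 216\right) 5684 = \left(-182\right) 5684 = -1034488$)
$\left(-27246 + B{\left(-176 \right)}\right) + m = \left(-27246 + 128\right) - 1034488 = -27118 - 1034488 = -1061606$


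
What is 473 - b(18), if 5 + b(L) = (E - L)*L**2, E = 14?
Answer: 1774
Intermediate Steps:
b(L) = -5 + L**2*(14 - L) (b(L) = -5 + (14 - L)*L**2 = -5 + L**2*(14 - L))
473 - b(18) = 473 - (-5 - 1*18**3 + 14*18**2) = 473 - (-5 - 1*5832 + 14*324) = 473 - (-5 - 5832 + 4536) = 473 - 1*(-1301) = 473 + 1301 = 1774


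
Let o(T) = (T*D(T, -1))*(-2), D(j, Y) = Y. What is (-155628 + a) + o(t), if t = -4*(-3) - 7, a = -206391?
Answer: -362009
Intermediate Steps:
t = 5 (t = 12 - 7 = 5)
o(T) = 2*T (o(T) = (T*(-1))*(-2) = -T*(-2) = 2*T)
(-155628 + a) + o(t) = (-155628 - 206391) + 2*5 = -362019 + 10 = -362009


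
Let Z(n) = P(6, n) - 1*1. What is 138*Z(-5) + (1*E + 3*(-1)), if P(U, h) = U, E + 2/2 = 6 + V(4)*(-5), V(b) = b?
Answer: 672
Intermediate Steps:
E = -15 (E = -1 + (6 + 4*(-5)) = -1 + (6 - 20) = -1 - 14 = -15)
Z(n) = 5 (Z(n) = 6 - 1*1 = 6 - 1 = 5)
138*Z(-5) + (1*E + 3*(-1)) = 138*5 + (1*(-15) + 3*(-1)) = 690 + (-15 - 3) = 690 - 18 = 672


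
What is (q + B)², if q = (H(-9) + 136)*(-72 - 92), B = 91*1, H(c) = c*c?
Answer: 1260037009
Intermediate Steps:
H(c) = c²
B = 91
q = -35588 (q = ((-9)² + 136)*(-72 - 92) = (81 + 136)*(-164) = 217*(-164) = -35588)
(q + B)² = (-35588 + 91)² = (-35497)² = 1260037009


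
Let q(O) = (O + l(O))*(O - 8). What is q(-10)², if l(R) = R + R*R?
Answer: 2073600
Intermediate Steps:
l(R) = R + R²
q(O) = (-8 + O)*(O + O*(1 + O)) (q(O) = (O + O*(1 + O))*(O - 8) = (O + O*(1 + O))*(-8 + O) = (-8 + O)*(O + O*(1 + O)))
q(-10)² = (-10*(-16 + (-10)² - 6*(-10)))² = (-10*(-16 + 100 + 60))² = (-10*144)² = (-1440)² = 2073600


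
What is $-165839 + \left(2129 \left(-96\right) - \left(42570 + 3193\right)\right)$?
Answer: $-415986$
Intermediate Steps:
$-165839 + \left(2129 \left(-96\right) - \left(42570 + 3193\right)\right) = -165839 - 250147 = -415986$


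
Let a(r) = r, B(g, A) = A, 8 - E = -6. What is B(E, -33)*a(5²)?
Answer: -825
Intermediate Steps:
E = 14 (E = 8 - 1*(-6) = 8 + 6 = 14)
B(E, -33)*a(5²) = -33*5² = -33*25 = -825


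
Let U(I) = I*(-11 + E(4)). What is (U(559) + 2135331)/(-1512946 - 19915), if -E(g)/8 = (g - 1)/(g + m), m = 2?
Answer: -2126946/1532861 ≈ -1.3876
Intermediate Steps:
E(g) = -8*(-1 + g)/(2 + g) (E(g) = -8*(g - 1)/(g + 2) = -8*(-1 + g)/(2 + g))
U(I) = -15*I (U(I) = I*(-11 + 8*(1 - 1*4)/(2 + 4)) = I*(-11 + 8*(1 - 4)/6) = I*(-11 + 8*(⅙)*(-3)) = I*(-11 - 4) = I*(-15) = -15*I)
(U(559) + 2135331)/(-1512946 - 19915) = (-15*559 + 2135331)/(-1512946 - 19915) = (-8385 + 2135331)/(-1532861) = 2126946*(-1/1532861) = -2126946/1532861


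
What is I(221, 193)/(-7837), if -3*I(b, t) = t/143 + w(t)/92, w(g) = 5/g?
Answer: 1142541/19898989396 ≈ 5.7417e-5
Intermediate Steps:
I(b, t) = -5/(276*t) - t/429 (I(b, t) = -(t/143 + (5/t)/92)/3 = -(t*(1/143) + (5/t)*(1/92))/3 = -(t/143 + 5/(92*t))/3 = -5/(276*t) - t/429)
I(221, 193)/(-7837) = (-5/276/193 - 1/429*193)/(-7837) = (-5/276*1/193 - 193/429)*(-1/7837) = (-5/53268 - 193/429)*(-1/7837) = -1142541/2539108*(-1/7837) = 1142541/19898989396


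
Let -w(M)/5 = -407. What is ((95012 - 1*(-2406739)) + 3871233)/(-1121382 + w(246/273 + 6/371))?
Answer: -6372984/1119347 ≈ -5.6935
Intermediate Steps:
w(M) = 2035 (w(M) = -5*(-407) = 2035)
((95012 - 1*(-2406739)) + 3871233)/(-1121382 + w(246/273 + 6/371)) = ((95012 - 1*(-2406739)) + 3871233)/(-1121382 + 2035) = ((95012 + 2406739) + 3871233)/(-1119347) = (2501751 + 3871233)*(-1/1119347) = 6372984*(-1/1119347) = -6372984/1119347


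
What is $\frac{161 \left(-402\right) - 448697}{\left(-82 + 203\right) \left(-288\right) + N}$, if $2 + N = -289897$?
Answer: $\frac{513419}{324747} \approx 1.581$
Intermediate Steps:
$N = -289899$ ($N = -2 - 289897 = -289899$)
$\frac{161 \left(-402\right) - 448697}{\left(-82 + 203\right) \left(-288\right) + N} = \frac{161 \left(-402\right) - 448697}{\left(-82 + 203\right) \left(-288\right) - 289899} = \frac{-64722 - 448697}{121 \left(-288\right) - 289899} = - \frac{513419}{-34848 - 289899} = - \frac{513419}{-324747} = \left(-513419\right) \left(- \frac{1}{324747}\right) = \frac{513419}{324747}$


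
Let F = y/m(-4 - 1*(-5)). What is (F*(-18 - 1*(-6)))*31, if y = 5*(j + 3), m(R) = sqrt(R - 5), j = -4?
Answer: -930*I ≈ -930.0*I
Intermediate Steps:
m(R) = sqrt(-5 + R)
y = -5 (y = 5*(-4 + 3) = 5*(-1) = -5)
F = 5*I/2 (F = -5/sqrt(-5 + (-4 - 1*(-5))) = -5/sqrt(-5 + (-4 + 5)) = -5/sqrt(-5 + 1) = -5*(-I/2) = -(-5)*I/2 = 5*I/2 ≈ 2.5*I)
(F*(-18 - 1*(-6)))*31 = ((5*I/2)*(-18 - 1*(-6)))*31 = ((5*I/2)*(-18 + 6))*31 = ((5*I/2)*(-12))*31 = -30*I*31 = -930*I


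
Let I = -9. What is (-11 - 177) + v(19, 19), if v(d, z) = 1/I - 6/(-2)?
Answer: -1666/9 ≈ -185.11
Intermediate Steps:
v(d, z) = 26/9 (v(d, z) = 1/(-9) - 6/(-2) = 1*(-⅑) - 6*(-½) = -⅑ + 3 = 26/9)
(-11 - 177) + v(19, 19) = (-11 - 177) + 26/9 = -188 + 26/9 = -1666/9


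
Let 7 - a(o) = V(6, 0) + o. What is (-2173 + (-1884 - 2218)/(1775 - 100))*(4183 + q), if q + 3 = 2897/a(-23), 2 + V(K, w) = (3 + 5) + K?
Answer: -284721617149/30150 ≈ -9.4435e+6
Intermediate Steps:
V(K, w) = 6 + K (V(K, w) = -2 + ((3 + 5) + K) = -2 + (8 + K) = 6 + K)
a(o) = -5 - o (a(o) = 7 - ((6 + 6) + o) = 7 - (12 + o) = 7 + (-12 - o) = -5 - o)
q = 2843/18 (q = -3 + 2897/(-5 - 1*(-23)) = -3 + 2897/(-5 + 23) = -3 + 2897/18 = 2843/18 ≈ 157.94)
(-2173 + (-1884 - 2218)/(1775 - 100))*(4183 + q) = (-2173 + (-1884 - 2218)/(1775 - 100))*(4183 + 2843/18) = (-2173 - 4102/1675)*(78137/18) = -3643877/1675*78137/18 = -284721617149/30150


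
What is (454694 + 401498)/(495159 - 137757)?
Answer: 428096/178701 ≈ 2.3956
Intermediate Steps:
(454694 + 401498)/(495159 - 137757) = 856192/357402 = 856192*(1/357402) = 428096/178701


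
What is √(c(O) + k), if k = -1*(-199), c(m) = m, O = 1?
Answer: 10*√2 ≈ 14.142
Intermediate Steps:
k = 199
√(c(O) + k) = √(1 + 199) = √200 = 10*√2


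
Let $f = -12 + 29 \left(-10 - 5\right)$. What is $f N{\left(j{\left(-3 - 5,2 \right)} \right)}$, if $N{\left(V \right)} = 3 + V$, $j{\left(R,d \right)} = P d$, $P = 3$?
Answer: $-4023$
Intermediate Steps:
$f = -447$ ($f = -12 + 29 \left(-15\right) = -12 - 435 = -447$)
$j{\left(R,d \right)} = 3 d$
$f N{\left(j{\left(-3 - 5,2 \right)} \right)} = - 447 \left(3 + 3 \cdot 2\right) = - 447 \left(3 + 6\right) = \left(-447\right) 9 = -4023$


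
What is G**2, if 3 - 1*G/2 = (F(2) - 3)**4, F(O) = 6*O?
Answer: 172029456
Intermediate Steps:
G = -13116 (G = 6 - 2*(6*2 - 3)**4 = 6 - 2*(12 - 3)**4 = 6 - 2*9**4 = 6 - 2*6561 = 6 - 13122 = -13116)
G**2 = (-13116)**2 = 172029456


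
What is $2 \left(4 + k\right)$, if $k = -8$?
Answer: $-8$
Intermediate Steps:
$2 \left(4 + k\right) = 2 \left(4 - 8\right) = 2 \left(-4\right) = -8$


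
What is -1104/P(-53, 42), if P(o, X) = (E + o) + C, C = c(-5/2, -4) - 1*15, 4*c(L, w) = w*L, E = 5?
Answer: 2208/121 ≈ 18.248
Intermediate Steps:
c(L, w) = L*w/4 (c(L, w) = (w*L)/4 = (L*w)/4 = L*w/4)
C = -25/2 (C = (¼)*(-5/2)*(-4) - 1*15 = (¼)*(-5*½)*(-4) - 15 = (¼)*(-5/2)*(-4) - 15 = 5/2 - 15 = -25/2 ≈ -12.500)
P(o, X) = -15/2 + o (P(o, X) = (5 + o) - 25/2 = -15/2 + o)
-1104/P(-53, 42) = -1104/(-15/2 - 53) = -1104/(-121/2) = -1104*(-2/121) = 2208/121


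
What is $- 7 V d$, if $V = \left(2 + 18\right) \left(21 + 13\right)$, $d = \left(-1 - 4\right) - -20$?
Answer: $-71400$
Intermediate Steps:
$d = 15$ ($d = \left(-1 - 4\right) + 20 = -5 + 20 = 15$)
$V = 680$ ($V = 20 \cdot 34 = 680$)
$- 7 V d = \left(-7\right) 680 \cdot 15 = \left(-4760\right) 15 = -71400$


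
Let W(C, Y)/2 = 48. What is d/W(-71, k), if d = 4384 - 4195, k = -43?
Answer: 63/32 ≈ 1.9688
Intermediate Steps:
W(C, Y) = 96 (W(C, Y) = 2*48 = 96)
d = 189
d/W(-71, k) = 189/96 = 189*(1/96) = 63/32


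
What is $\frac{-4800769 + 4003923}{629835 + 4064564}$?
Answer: $- \frac{796846}{4694399} \approx -0.16974$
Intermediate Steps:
$\frac{-4800769 + 4003923}{629835 + 4064564} = - \frac{796846}{4694399}$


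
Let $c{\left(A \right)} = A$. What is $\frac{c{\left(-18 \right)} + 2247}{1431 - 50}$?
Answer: $\frac{2229}{1381} \approx 1.614$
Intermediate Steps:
$\frac{c{\left(-18 \right)} + 2247}{1431 - 50} = \frac{-18 + 2247}{1431 - 50} = \frac{2229}{1431 + \left(-989 + 939\right)} = \frac{2229}{1431 - 50} = \frac{2229}{1381}$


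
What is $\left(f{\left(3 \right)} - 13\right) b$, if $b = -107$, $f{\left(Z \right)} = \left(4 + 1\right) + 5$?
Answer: $321$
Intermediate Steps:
$f{\left(Z \right)} = 10$ ($f{\left(Z \right)} = 5 + 5 = 10$)
$\left(f{\left(3 \right)} - 13\right) b = \left(10 - 13\right) \left(-107\right) = \left(-3\right) \left(-107\right) = 321$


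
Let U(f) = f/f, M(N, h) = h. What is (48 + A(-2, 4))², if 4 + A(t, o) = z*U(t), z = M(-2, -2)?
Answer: 1764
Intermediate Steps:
U(f) = 1
z = -2
A(t, o) = -6 (A(t, o) = -4 - 2*1 = -4 - 2 = -6)
(48 + A(-2, 4))² = (48 - 6)² = 42² = 1764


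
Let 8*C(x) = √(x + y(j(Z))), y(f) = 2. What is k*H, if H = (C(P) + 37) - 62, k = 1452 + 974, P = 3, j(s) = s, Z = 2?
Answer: -60650 + 1213*√5/4 ≈ -59972.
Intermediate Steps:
C(x) = √(2 + x)/8 (C(x) = √(x + 2)/8 = √(2 + x)/8)
k = 2426
H = -25 + √5/8 (H = (√(2 + 3)/8 + 37) - 62 = (√5/8 + 37) - 62 = (37 + √5/8) - 62 = -25 + √5/8 ≈ -24.720)
k*H = 2426*(-25 + √5/8) = -60650 + 1213*√5/4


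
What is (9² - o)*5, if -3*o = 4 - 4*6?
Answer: 1115/3 ≈ 371.67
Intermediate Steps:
o = 20/3 (o = -(4 - 4*6)/3 = -(4 - 24)/3 = -⅓*(-20) = 20/3 ≈ 6.6667)
(9² - o)*5 = (9² - 1*20/3)*5 = (81 - 20/3)*5 = (223/3)*5 = 1115/3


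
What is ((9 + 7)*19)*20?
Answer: 6080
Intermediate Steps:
((9 + 7)*19)*20 = (16*19)*20 = 304*20 = 6080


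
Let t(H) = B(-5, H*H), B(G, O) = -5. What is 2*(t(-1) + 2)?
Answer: -6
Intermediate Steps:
t(H) = -5
2*(t(-1) + 2) = 2*(-5 + 2) = 2*(-3) = -6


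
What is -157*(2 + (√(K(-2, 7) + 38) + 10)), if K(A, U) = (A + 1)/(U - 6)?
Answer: -1884 - 157*√37 ≈ -2839.0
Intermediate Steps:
K(A, U) = (1 + A)/(-6 + U)
-157*(2 + (√(K(-2, 7) + 38) + 10)) = -157*(2 + (√((1 - 2)/(-6 + 7) + 38) + 10)) = -157*(2 + (√(-1/1 + 38) + 10)) = -157*(2 + (√(1*(-1) + 38) + 10)) = -157*(2 + (√(-1 + 38) + 10)) = -157*(2 + (√37 + 10)) = -157*(2 + (10 + √37)) = -157*(12 + √37) = -1884 - 157*√37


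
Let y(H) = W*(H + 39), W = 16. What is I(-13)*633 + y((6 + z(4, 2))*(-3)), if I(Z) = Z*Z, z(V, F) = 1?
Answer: 107265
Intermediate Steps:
I(Z) = Z²
y(H) = 624 + 16*H (y(H) = 16*(H + 39) = 16*(39 + H) = 624 + 16*H)
I(-13)*633 + y((6 + z(4, 2))*(-3)) = (-13)²*633 + (624 + 16*((6 + 1)*(-3))) = 169*633 + (624 + 16*(7*(-3))) = 106977 + (624 + 16*(-21)) = 106977 + (624 - 336) = 106977 + 288 = 107265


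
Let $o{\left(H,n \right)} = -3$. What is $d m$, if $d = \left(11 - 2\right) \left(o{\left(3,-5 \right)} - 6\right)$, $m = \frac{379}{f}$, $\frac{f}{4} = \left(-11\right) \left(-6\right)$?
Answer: $- \frac{10233}{88} \approx -116.28$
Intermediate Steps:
$f = 264$ ($f = 4 \left(\left(-11\right) \left(-6\right)\right) = 4 \cdot 66 = 264$)
$m = \frac{379}{264} \approx 1.4356$
$d = -81$ ($d = \left(11 - 2\right) \left(-3 - 6\right) = 9 \left(-9\right) = -81$)
$d m = \left(-81\right) \frac{379}{264} = - \frac{10233}{88}$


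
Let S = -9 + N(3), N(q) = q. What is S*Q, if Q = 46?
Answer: -276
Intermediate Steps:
S = -6 (S = -9 + 3 = -6)
S*Q = -6*46 = -276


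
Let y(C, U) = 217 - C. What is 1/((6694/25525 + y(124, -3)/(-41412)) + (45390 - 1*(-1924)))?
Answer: 352347100/16671042302101 ≈ 2.1135e-5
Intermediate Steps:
1/((6694/25525 + y(124, -3)/(-41412)) + (45390 - 1*(-1924))) = 1/((6694/25525 + (217 - 1*124)/(-41412)) + (45390 - 1*(-1924))) = 1/((6694*(1/25525) + (217 - 124)*(-1/41412)) + (45390 + 1924)) = 1/((6694/25525 + 93*(-1/41412)) + 47314) = 1/((6694/25525 - 31/13804) + 47314) = 1/(91612701/352347100 + 47314) = 1/(16671042302101/352347100) = 352347100/16671042302101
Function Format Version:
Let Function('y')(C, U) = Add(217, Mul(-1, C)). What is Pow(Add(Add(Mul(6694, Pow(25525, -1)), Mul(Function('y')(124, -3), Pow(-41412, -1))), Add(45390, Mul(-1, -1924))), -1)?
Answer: Rational(352347100, 16671042302101) ≈ 2.1135e-5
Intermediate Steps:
Pow(Add(Add(Mul(6694, Pow(25525, -1)), Mul(Function('y')(124, -3), Pow(-41412, -1))), Add(45390, Mul(-1, -1924))), -1) = Pow(Add(Add(Mul(6694, Pow(25525, -1)), Mul(Add(217, Mul(-1, 124)), Pow(-41412, -1))), Add(45390, Mul(-1, -1924))), -1) = Pow(Add(Add(Mul(6694, Rational(1, 25525)), Mul(Add(217, -124), Rational(-1, 41412))), Add(45390, 1924)), -1) = Pow(Add(Add(Rational(6694, 25525), Mul(93, Rational(-1, 41412))), 47314), -1) = Pow(Add(Add(Rational(6694, 25525), Rational(-31, 13804)), 47314), -1) = Pow(Add(Rational(91612701, 352347100), 47314), -1) = Pow(Rational(16671042302101, 352347100), -1) = Rational(352347100, 16671042302101)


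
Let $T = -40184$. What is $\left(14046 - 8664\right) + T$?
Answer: $-34802$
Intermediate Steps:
$\left(14046 - 8664\right) + T = \left(14046 - 8664\right) - 40184 = 5382 - 40184 = -34802$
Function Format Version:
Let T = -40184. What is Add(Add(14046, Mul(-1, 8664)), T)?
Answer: -34802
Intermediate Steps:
Add(Add(14046, Mul(-1, 8664)), T) = Add(Add(14046, Mul(-1, 8664)), -40184) = Add(Add(14046, -8664), -40184) = Add(5382, -40184) = -34802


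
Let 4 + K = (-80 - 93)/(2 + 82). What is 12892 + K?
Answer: 1082419/84 ≈ 12886.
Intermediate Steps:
K = -509/84 (K = -4 + (-80 - 93)/(2 + 82) = -4 - 173/84 = -509/84 ≈ -6.0595)
12892 + K = 12892 - 509/84 = 1082419/84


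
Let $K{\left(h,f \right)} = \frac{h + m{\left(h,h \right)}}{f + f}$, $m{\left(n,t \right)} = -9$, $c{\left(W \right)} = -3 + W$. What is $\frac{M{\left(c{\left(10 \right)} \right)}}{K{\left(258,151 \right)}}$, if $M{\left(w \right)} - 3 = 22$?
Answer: $\frac{7550}{249} \approx 30.321$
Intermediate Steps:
$M{\left(w \right)} = 25$ ($M{\left(w \right)} = 3 + 22 = 25$)
$K{\left(h,f \right)} = \frac{-9 + h}{2 f}$ ($K{\left(h,f \right)} = \frac{h - 9}{f + f} = \frac{-9 + h}{2 f}$)
$\frac{M{\left(c{\left(10 \right)} \right)}}{K{\left(258,151 \right)}} = \frac{25}{\frac{1}{2} \cdot \frac{1}{151} \left(-9 + 258\right)} = \frac{25}{\frac{1}{2} \cdot \frac{1}{151} \cdot 249} = \frac{25}{\frac{249}{302}} = 25 \cdot \frac{302}{249} = \frac{7550}{249}$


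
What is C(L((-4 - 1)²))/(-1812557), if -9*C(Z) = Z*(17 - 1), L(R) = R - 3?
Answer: 352/16313013 ≈ 2.1578e-5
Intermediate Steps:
L(R) = -3 + R
C(Z) = -16*Z/9 (C(Z) = -Z*(17 - 1)/9 = -Z*16/9 = -16*Z/9)
C(L((-4 - 1)²))/(-1812557) = -16*(-3 + (-4 - 1)²)/9/(-1812557) = -16*(-3 + (-5)²)/9*(-1/1812557) = -16*(-3 + 25)/9*(-1/1812557) = -16/9*22*(-1/1812557) = -352/9*(-1/1812557) = 352/16313013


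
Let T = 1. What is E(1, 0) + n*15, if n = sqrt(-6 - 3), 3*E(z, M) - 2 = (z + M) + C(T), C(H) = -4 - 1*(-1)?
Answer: 45*I ≈ 45.0*I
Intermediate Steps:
C(H) = -3 (C(H) = -4 + 1 = -3)
E(z, M) = -1/3 + M/3 + z/3 (E(z, M) = 2/3 + ((z + M) - 3)/3 = 2/3 + ((M + z) - 3)/3 = 2/3 + (-3 + M + z)/3 = 2/3 + (-1 + M/3 + z/3) = -1/3 + M/3 + z/3)
n = 3*I (n = sqrt(-9) = 3*I ≈ 3.0*I)
E(1, 0) + n*15 = (-1/3 + (1/3)*0 + (1/3)*1) + (3*I)*15 = (-1/3 + 0 + 1/3) + 45*I = 0 + 45*I = 45*I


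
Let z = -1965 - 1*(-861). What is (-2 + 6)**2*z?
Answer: -17664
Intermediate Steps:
z = -1104 (z = -1965 + 861 = -1104)
(-2 + 6)**2*z = (-2 + 6)**2*(-1104) = 4**2*(-1104) = 16*(-1104) = -17664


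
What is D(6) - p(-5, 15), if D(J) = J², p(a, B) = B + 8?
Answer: 13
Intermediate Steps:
p(a, B) = 8 + B
D(6) - p(-5, 15) = 6² - (8 + 15) = 36 - 1*23 = 36 - 23 = 13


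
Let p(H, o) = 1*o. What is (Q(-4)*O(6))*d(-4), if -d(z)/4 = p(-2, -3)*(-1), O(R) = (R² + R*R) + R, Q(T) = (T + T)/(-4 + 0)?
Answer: -1872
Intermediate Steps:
Q(T) = -T/2 (Q(T) = (2*T)/(-4) = (2*T)*(-¼) = -T/2)
p(H, o) = o
O(R) = R + 2*R² (O(R) = (R² + R²) + R = 2*R² + R = R + 2*R²)
d(z) = -12 (d(z) = -(-12)*(-1) = -4*3 = -12)
(Q(-4)*O(6))*d(-4) = ((-½*(-4))*(6*(1 + 2*6)))*(-12) = (2*(6*(1 + 12)))*(-12) = (2*(6*13))*(-12) = (2*78)*(-12) = 156*(-12) = -1872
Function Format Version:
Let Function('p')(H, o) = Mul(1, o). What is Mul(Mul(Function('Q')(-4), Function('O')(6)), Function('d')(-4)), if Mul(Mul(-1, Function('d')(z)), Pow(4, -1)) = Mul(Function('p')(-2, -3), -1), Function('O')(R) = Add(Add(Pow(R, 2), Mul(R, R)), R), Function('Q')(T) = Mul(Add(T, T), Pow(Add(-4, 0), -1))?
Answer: -1872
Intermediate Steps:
Function('Q')(T) = Mul(Rational(-1, 2), T) (Function('Q')(T) = Mul(Mul(2, T), Pow(-4, -1)) = Mul(Mul(2, T), Rational(-1, 4)) = Mul(Rational(-1, 2), T))
Function('p')(H, o) = o
Function('O')(R) = Add(R, Mul(2, Pow(R, 2))) (Function('O')(R) = Add(Add(Pow(R, 2), Pow(R, 2)), R) = Add(Mul(2, Pow(R, 2)), R) = Add(R, Mul(2, Pow(R, 2))))
Function('d')(z) = -12 (Function('d')(z) = Mul(-4, Mul(-3, -1)) = Mul(-4, 3) = -12)
Mul(Mul(Function('Q')(-4), Function('O')(6)), Function('d')(-4)) = Mul(Mul(Mul(Rational(-1, 2), -4), Mul(6, Add(1, Mul(2, 6)))), -12) = Mul(Mul(2, Mul(6, Add(1, 12))), -12) = Mul(Mul(2, Mul(6, 13)), -12) = Mul(Mul(2, 78), -12) = Mul(156, -12) = -1872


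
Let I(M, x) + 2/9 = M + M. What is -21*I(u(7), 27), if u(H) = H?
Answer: -868/3 ≈ -289.33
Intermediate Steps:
I(M, x) = -2/9 + 2*M (I(M, x) = -2/9 + (M + M) = -2/9 + 2*M)
-21*I(u(7), 27) = -21*(-2/9 + 2*7) = -21*(-2/9 + 14) = -21*124/9 = -868/3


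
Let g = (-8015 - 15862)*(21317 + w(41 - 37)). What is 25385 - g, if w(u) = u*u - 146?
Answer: 505907384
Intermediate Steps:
w(u) = -146 + u² (w(u) = u² - 146 = -146 + u²)
g = -505881999 (g = (-8015 - 15862)*(21317 + (-146 + (41 - 37)²)) = -23877*(21317 + (-146 + 4²)) = -23877*(21317 + (-146 + 16)) = -23877*(21317 - 130) = -23877*21187 = -505881999)
25385 - g = 25385 - 1*(-505881999) = 25385 + 505881999 = 505907384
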